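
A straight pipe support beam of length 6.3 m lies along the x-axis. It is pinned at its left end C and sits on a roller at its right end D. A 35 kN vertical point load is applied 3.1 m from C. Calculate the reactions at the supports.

Moments about C: D_y·6.3 − 35·3.1 = 0 → D_y = 108.5/6.3 = 17.2222 ≈ 17.22 kN.
ΣF_y = 0: C_y + 17.2222 − 35 = 0 → C_y = 17.78 kN.
ΣF_x = 0: no horizontal applied forces, so C_x = 0.

C_x = 0, C_y = 17.78 kN, D_y = 17.22 kN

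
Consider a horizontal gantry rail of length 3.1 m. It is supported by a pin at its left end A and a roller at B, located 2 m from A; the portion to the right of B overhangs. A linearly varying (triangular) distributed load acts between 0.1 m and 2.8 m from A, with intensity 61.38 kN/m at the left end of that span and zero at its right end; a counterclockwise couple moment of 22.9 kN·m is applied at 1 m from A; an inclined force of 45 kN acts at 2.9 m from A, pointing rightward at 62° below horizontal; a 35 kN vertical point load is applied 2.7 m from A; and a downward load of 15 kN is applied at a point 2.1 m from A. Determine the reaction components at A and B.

Resultant of the triangular load: ½ × 61.38 × 2.7 = 82.863 kN, acting at 1 m from A (one-third of the span from the peak).
Taking moments about A: B_y·2 − (½·61.38·2.7)·1 + 22.9 − 45·sin62°·2.9 − 35·2.7 − 15·2.1 = 0 → B_y = 301.188/2 = 150.594 ≈ 150.6 kN.
ΣF_y = 0: A_y + 150.594 − ½·61.38·2.7 − 45·sin62° − 35 − 15 = 0 → A_y = 22.00 kN.
ΣF_x = 0: A_x + 45·cos62° = 0 → A_x = -21.13 kN.

A_x = -21.13 kN, A_y = 22.00 kN, B_y = 150.6 kN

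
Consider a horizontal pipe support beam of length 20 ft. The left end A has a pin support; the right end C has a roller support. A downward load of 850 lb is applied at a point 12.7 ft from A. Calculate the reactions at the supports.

A_x = 0, A_y = 310.2 lb, C_y = 539.8 lb

Taking moments about A: C_y·20 − 850·12.7 = 0 → C_y = 10795/20 = 539.75 ≈ 539.8 lb.
ΣF_y = 0: A_y + 539.75 − 850 = 0 → A_y = 310.2 lb.
ΣF_x = 0: no horizontal applied forces, so A_x = 0.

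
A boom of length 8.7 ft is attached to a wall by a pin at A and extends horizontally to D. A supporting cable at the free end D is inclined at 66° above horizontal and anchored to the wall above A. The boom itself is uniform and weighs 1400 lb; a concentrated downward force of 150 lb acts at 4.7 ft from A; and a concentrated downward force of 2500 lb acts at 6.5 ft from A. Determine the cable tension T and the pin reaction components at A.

ΣM about A: T·sin66°·8.7 − 1400·4.35 − 150·4.7 − 2500·6.5 = 0 → T = 23045/(8.7·0.913545) = 2899.53 ≈ 2900 lb.
ΣF_x = 0: A_x − T·cos66° = 0 → A_x = 2899.53 × 0.406737 = 1179 lb.
ΣF_y = 0: A_y + T·sin66° − 1400 − 150 − 2500 = 0 → A_y = 4050 − 2899.53 × 0.913545 = 1401 lb.

T = 2900 lb, A_x = 1179 lb, A_y = 1401 lb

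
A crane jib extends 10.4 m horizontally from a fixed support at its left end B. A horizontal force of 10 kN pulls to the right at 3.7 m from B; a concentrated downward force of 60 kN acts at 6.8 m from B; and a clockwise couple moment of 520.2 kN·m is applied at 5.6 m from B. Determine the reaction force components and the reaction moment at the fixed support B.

ΣF_x = 0: B_x + 10 = 0 → B_x = -10.00 kN.
ΣF_y = 0: B_y − 60 = 0 → B_y = 60.00 kN.
ΣM about B: M_B − 60·6.8 − 520.2 = 0 → M_B = 928.2 kN·m.

B_x = -10.00 kN, B_y = 60.00 kN, M_B = 928.2 kN·m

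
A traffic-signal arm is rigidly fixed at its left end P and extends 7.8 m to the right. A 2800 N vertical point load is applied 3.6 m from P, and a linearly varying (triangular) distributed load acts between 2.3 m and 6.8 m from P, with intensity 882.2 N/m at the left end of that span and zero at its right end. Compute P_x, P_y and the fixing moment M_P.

P_x = 0, P_y = 4785 N, M_P = 17620 N·m

Resultant of the triangular load: ½ × 882.2 × 4.5 = 1984.95 N, acting at 3.8 m from P (one-third of the span from the peak).
ΣF_x = 0: P_x = 0.
ΣF_y = 0: P_y − 2800 − ½·882.2·4.5 = 0 → P_y = 4785 N.
ΣM about P: M_P − 2800·3.6 − (½·882.2·4.5)·3.8 = 0 → M_P = 17620 N·m.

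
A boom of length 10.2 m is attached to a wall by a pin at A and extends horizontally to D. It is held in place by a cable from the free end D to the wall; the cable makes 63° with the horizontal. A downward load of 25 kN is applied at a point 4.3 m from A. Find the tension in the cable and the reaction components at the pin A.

ΣM about A: T·sin63°·10.2 − 25·4.3 = 0 → T = 107.5/(10.2·0.891007) = 11.8284 ≈ 11.83 kN.
ΣF_x = 0: A_x − T·cos63° = 0 → A_x = 11.8284 × 0.45399 = 5.370 kN.
ΣF_y = 0: A_y + T·sin63° − 25 = 0 → A_y = 25 − 11.8284 × 0.891007 = 14.46 kN.

T = 11.83 kN, A_x = 5.370 kN, A_y = 14.46 kN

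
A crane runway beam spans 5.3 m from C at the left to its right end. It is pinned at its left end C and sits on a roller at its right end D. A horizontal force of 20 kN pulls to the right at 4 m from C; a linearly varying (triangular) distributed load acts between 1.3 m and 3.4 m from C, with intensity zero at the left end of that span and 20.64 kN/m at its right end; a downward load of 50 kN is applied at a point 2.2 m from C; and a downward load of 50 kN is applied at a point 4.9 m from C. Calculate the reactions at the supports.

C_x = -20.00 kN, C_y = 43.65 kN, D_y = 78.02 kN

Resultant of the triangular load: ½ × 20.64 × 2.1 = 21.672 kN, acting at 2.7 m from C (one-third of the span from the peak).
Taking moments about C: D_y·5.3 − (½·20.64·2.1)·2.7 − 50·2.2 − 50·4.9 = 0 → D_y = 413.5144/5.3 = 78.0216 ≈ 78.02 kN.
ΣF_y = 0: C_y + 78.0216 − ½·20.64·2.1 − 50 − 50 = 0 → C_y = 43.65 kN.
ΣF_x = 0: C_x + 20 = 0 → C_x = -20.00 kN.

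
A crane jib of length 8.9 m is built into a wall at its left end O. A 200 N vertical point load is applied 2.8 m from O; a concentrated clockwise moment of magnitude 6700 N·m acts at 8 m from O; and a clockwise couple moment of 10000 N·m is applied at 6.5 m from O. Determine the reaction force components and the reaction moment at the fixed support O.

ΣF_x = 0: O_x = 0.
ΣF_y = 0: O_y − 200 = 0 → O_y = 200.0 N.
ΣM about O: M_O − 200·2.8 − 6700 − 10000 = 0 → M_O = 17260 N·m.

O_x = 0, O_y = 200.0 N, M_O = 17260 N·m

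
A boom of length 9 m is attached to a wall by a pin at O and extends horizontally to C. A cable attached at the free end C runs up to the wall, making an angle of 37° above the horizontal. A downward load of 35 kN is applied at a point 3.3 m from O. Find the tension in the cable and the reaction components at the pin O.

ΣM about O: T·sin37°·9 − 35·3.3 = 0 → T = 115.5/(9·0.601815) = 21.3244 ≈ 21.32 kN.
ΣF_x = 0: O_x − T·cos37° = 0 → O_x = 21.3244 × 0.798636 = 17.03 kN.
ΣF_y = 0: O_y + T·sin37° − 35 = 0 → O_y = 35 − 21.3244 × 0.601815 = 22.17 kN.

T = 21.32 kN, O_x = 17.03 kN, O_y = 22.17 kN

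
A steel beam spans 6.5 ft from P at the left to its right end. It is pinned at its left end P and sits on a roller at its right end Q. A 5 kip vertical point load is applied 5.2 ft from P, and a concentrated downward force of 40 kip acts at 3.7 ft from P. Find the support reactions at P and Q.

ΣM about P: Q_y·6.5 − 5·5.2 − 40·3.7 = 0 → Q_y = 174/6.5 = 26.7692 ≈ 26.77 kip.
ΣF_y = 0: P_y + 26.7692 − 5 − 40 = 0 → P_y = 18.23 kip.
ΣF_x = 0: no horizontal applied forces, so P_x = 0.

P_x = 0, P_y = 18.23 kip, Q_y = 26.77 kip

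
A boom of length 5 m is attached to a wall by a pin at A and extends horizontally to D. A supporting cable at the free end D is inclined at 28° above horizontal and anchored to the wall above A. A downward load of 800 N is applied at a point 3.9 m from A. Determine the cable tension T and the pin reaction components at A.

T = 1329 N, A_x = 1174 N, A_y = 176.0 N

ΣM about A: T·sin28°·5 − 800·3.9 = 0 → T = 3120/(5·0.469472) = 1329.15 ≈ 1329 N.
ΣF_x = 0: A_x − T·cos28° = 0 → A_x = 1329.15 × 0.882948 = 1174 N.
ΣF_y = 0: A_y + T·sin28° − 800 = 0 → A_y = 800 − 1329.15 × 0.469472 = 176.0 N.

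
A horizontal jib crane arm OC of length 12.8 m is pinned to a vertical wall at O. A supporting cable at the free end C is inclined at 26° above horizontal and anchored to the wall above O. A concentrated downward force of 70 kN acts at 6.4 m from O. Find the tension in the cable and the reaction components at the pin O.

ΣM about O: T·sin26°·12.8 − 70·6.4 = 0 → T = 448/(12.8·0.438371) = 79.841 ≈ 79.84 kN.
ΣF_x = 0: O_x − T·cos26° = 0 → O_x = 79.841 × 0.898794 = 71.76 kN.
ΣF_y = 0: O_y + T·sin26° − 70 = 0 → O_y = 70 − 79.841 × 0.438371 = 35.00 kN.

T = 79.84 kN, O_x = 71.76 kN, O_y = 35.00 kN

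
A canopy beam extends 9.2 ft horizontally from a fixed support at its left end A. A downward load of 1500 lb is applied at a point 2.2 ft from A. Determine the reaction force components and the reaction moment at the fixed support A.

A_x = 0, A_y = 1500 lb, M_A = 3300 lb·ft

ΣF_x = 0: A_x = 0.
ΣF_y = 0: A_y − 1500 = 0 → A_y = 1500 lb.
ΣM about A: M_A − 1500·2.2 = 0 → M_A = 3300 lb·ft.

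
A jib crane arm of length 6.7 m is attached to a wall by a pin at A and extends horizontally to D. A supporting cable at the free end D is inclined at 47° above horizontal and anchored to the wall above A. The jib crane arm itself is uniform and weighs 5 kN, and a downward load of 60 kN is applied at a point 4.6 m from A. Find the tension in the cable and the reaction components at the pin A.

ΣM about A: T·sin47°·6.7 − 5·3.35 − 60·4.6 = 0 → T = 292.75/(6.7·0.731354) = 59.744 ≈ 59.74 kN.
ΣF_x = 0: A_x − T·cos47° = 0 → A_x = 59.744 × 0.681998 = 40.75 kN.
ΣF_y = 0: A_y + T·sin47° − 5 − 60 = 0 → A_y = 65 − 59.744 × 0.731354 = 21.31 kN.

T = 59.74 kN, A_x = 40.75 kN, A_y = 21.31 kN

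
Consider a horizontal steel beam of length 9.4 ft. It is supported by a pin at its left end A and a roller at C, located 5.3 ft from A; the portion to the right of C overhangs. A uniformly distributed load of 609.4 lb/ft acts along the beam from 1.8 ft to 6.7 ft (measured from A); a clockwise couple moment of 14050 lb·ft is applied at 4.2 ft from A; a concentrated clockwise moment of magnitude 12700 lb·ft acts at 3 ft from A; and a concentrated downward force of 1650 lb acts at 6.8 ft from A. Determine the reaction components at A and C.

A_x = 0, A_y = -4923 lb, C_y = 9559 lb

Resultant of the distributed load: 609.4 × 4.9 = 2986.06 lb at 4.25 ft from A.
Taking moments about A: C_y·5.3 − (609.4·4.9)·4.25 − 14050 − 12700 − 1650·6.8 = 0 → C_y = 50660.755/5.3 = 9558.63 ≈ 9559 lb.
ΣF_y = 0: A_y + 9558.63 − 609.4·4.9 − 1650 = 0 → A_y = -4923 lb.
ΣF_x = 0: no horizontal applied forces, so A_x = 0.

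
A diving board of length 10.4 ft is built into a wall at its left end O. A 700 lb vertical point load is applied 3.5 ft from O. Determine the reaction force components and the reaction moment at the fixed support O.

O_x = 0, O_y = 700.0 lb, M_O = 2450 lb·ft

ΣF_x = 0: O_x = 0.
ΣF_y = 0: O_y − 700 = 0 → O_y = 700.0 lb.
ΣM about O: M_O − 700·3.5 = 0 → M_O = 2450 lb·ft.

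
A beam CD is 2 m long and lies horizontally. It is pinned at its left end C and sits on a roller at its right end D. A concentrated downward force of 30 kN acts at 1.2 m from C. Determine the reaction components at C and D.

ΣM about C: D_y·2 − 30·1.2 = 0 → D_y = 36/2 = 18.00 kN.
ΣF_y = 0: C_y + 18 − 30 = 0 → C_y = 12.00 kN.
ΣF_x = 0: no horizontal applied forces, so C_x = 0.

C_x = 0, C_y = 12.00 kN, D_y = 18.00 kN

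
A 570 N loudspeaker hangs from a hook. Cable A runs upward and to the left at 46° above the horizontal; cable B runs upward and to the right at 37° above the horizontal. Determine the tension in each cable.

ΣF_x = 0: −T_A·cos46° + T_B·cos37° = 0 → T_B = 0.869807·T_A.
ΣF_y = 0: T_A·sin46° + T_B·sin37° = 570.
Substitute: T_A·(0.71934 + 0.869807·0.601815) = 570 → T_A = 458.641 ≈ 458.6 N.
Then T_B = 0.869807 × 458.641 = 398.9 N.

T_A = 458.6 N, T_B = 398.9 N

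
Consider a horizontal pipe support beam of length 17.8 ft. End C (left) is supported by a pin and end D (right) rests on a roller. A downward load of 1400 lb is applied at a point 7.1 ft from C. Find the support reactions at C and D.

C_x = 0, C_y = 841.6 lb, D_y = 558.4 lb

Taking moments about C: D_y·17.8 − 1400·7.1 = 0 → D_y = 9940/17.8 = 558.427 ≈ 558.4 lb.
ΣF_y = 0: C_y + 558.427 − 1400 = 0 → C_y = 841.6 lb.
ΣF_x = 0: no horizontal applied forces, so C_x = 0.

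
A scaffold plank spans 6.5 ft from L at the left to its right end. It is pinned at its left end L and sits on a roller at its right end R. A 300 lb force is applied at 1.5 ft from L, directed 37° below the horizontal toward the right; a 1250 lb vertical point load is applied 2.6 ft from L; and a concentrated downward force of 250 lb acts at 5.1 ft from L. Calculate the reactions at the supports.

Taking moments about L: R_y·6.5 − 300·sin37°·1.5 − 1250·2.6 − 250·5.1 = 0 → R_y = 4795.82/6.5 = 737.818 ≈ 737.8 lb.
ΣF_y = 0: L_y + 737.818 − 300·sin37° − 1250 − 250 = 0 → L_y = 942.7 lb.
ΣF_x = 0: L_x + 300·cos37° = 0 → L_x = -239.6 lb.

L_x = -239.6 lb, L_y = 942.7 lb, R_y = 737.8 lb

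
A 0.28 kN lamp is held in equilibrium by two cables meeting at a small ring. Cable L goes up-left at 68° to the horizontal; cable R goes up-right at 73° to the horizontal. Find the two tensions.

T_L = 0.1301 kN, T_R = 0.1667 kN

ΣF_x = 0: −T_L·cos68° + T_R·cos73° = 0 → T_R = 1.28127·T_L.
ΣF_y = 0: T_L·sin68° + T_R·sin73° = 0.28.
Substitute: T_L·(0.927184 + 1.28127·0.956305) = 0.28 → T_L = 0.130083 ≈ 0.1301 kN.
Then T_R = 1.28127 × 0.130083 = 0.1667 kN.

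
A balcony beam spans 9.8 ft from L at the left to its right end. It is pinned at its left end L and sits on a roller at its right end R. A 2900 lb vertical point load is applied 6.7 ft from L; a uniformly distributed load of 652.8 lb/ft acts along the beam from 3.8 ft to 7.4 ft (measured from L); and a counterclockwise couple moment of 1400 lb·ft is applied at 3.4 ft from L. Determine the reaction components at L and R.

Resultant of the distributed load: 652.8 × 3.6 = 2350.08 lb at 5.6 ft from L.
ΣM about L: R_y·9.8 − 2900·6.7 − (652.8·3.6)·5.6 + 1400 = 0 → R_y = 31190.448/9.8 = 3182.7 ≈ 3183 lb.
ΣF_y = 0: L_y + 3182.7 − 2900 − 652.8·3.6 = 0 → L_y = 2067 lb.
ΣF_x = 0: no horizontal applied forces, so L_x = 0.

L_x = 0, L_y = 2067 lb, R_y = 3183 lb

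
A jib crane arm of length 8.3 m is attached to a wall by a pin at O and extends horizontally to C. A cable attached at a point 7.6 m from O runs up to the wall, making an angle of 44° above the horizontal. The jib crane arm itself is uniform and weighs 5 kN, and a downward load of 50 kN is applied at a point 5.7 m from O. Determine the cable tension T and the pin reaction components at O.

ΣM about O: T·sin44°·7.6 − 5·4.15 − 50·5.7 = 0 → T = 305.75/(7.6·0.694658) = 57.9138 ≈ 57.91 kN.
ΣF_x = 0: O_x − T·cos44° = 0 → O_x = 57.9138 × 0.71934 = 41.66 kN.
ΣF_y = 0: O_y + T·sin44° − 5 − 50 = 0 → O_y = 55 − 57.9138 × 0.694658 = 14.77 kN.

T = 57.91 kN, O_x = 41.66 kN, O_y = 14.77 kN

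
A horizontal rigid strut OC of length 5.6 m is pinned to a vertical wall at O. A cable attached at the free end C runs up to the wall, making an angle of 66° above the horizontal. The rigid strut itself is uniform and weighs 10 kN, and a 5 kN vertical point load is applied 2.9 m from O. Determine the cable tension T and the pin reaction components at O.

T = 8.308 kN, O_x = 3.379 kN, O_y = 7.411 kN

ΣM about O: T·sin66°·5.6 − 10·2.8 − 5·2.9 = 0 → T = 42.5/(5.6·0.913545) = 8.30751 ≈ 8.308 kN.
ΣF_x = 0: O_x − T·cos66° = 0 → O_x = 8.30751 × 0.406737 = 3.379 kN.
ΣF_y = 0: O_y + T·sin66° − 10 − 5 = 0 → O_y = 15 − 8.30751 × 0.913545 = 7.411 kN.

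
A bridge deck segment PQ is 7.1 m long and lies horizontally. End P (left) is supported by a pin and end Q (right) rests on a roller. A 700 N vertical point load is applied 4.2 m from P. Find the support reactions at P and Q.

ΣM about P: Q_y·7.1 − 700·4.2 = 0 → Q_y = 2940/7.1 = 414.085 ≈ 414.1 N.
ΣF_y = 0: P_y + 414.085 − 700 = 0 → P_y = 285.9 N.
ΣF_x = 0: no horizontal applied forces, so P_x = 0.

P_x = 0, P_y = 285.9 N, Q_y = 414.1 N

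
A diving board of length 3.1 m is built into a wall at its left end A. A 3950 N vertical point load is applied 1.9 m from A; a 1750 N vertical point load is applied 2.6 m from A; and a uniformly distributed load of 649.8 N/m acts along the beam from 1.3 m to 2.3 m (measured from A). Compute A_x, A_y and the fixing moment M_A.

Resultant of the distributed load: 649.8 × 1 = 649.8 N at 1.8 m from A.
ΣF_x = 0: A_x = 0.
ΣF_y = 0: A_y − 3950 − 1750 − 649.8·1 = 0 → A_y = 6350 N.
ΣM about A: M_A − 3950·1.9 − 1750·2.6 − (649.8·1)·1.8 = 0 → M_A = 13220 N·m.

A_x = 0, A_y = 6350 N, M_A = 13220 N·m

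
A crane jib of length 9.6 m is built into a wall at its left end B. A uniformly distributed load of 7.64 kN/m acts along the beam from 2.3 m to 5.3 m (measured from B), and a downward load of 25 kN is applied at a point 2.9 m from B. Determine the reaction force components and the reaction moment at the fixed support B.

B_x = 0, B_y = 47.92 kN, M_B = 159.6 kN·m

Resultant of the distributed load: 7.64 × 3 = 22.92 kN at 3.8 m from B.
ΣF_x = 0: B_x = 0.
ΣF_y = 0: B_y − 7.64·3 − 25 = 0 → B_y = 47.92 kN.
ΣM about B: M_B − (7.64·3)·3.8 − 25·2.9 = 0 → M_B = 159.6 kN·m.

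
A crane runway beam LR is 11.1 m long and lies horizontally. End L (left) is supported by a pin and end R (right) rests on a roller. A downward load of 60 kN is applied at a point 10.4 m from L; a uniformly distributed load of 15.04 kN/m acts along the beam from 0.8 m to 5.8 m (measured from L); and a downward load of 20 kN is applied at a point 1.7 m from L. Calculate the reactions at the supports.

L_x = 0, L_y = 73.56 kN, R_y = 81.64 kN

Resultant of the distributed load: 15.04 × 5 = 75.2 kN at 3.3 m from L.
Taking moments about L: R_y·11.1 − 60·10.4 − (15.04·5)·3.3 − 20·1.7 = 0 → R_y = 906.16/11.1 = 81.636 ≈ 81.64 kN.
ΣF_y = 0: L_y + 81.636 − 60 − 15.04·5 − 20 = 0 → L_y = 73.56 kN.
ΣF_x = 0: no horizontal applied forces, so L_x = 0.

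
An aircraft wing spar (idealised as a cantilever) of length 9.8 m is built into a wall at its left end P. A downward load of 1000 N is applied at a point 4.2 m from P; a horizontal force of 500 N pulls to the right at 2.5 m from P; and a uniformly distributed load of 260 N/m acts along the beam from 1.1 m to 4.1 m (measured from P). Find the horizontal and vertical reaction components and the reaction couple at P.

Resultant of the distributed load: 260 × 3 = 780 N at 2.6 m from P.
ΣF_x = 0: P_x + 500 = 0 → P_x = -500.0 N.
ΣF_y = 0: P_y − 1000 − 260·3 = 0 → P_y = 1780 N.
ΣM about P: M_P − 1000·4.2 − (260·3)·2.6 = 0 → M_P = 6228 N·m.

P_x = -500.0 N, P_y = 1780 N, M_P = 6228 N·m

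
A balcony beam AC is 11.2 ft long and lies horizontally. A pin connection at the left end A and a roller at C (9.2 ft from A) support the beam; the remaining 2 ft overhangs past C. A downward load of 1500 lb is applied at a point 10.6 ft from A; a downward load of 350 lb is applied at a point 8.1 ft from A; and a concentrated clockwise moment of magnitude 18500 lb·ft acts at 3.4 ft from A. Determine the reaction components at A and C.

A_x = 0, A_y = -2197 lb, C_y = 4047 lb

Moments about A: C_y·9.2 − 1500·10.6 − 350·8.1 − 18500 = 0 → C_y = 37235/9.2 = 4047.28 ≈ 4047 lb.
ΣF_y = 0: A_y + 4047.28 − 1500 − 350 = 0 → A_y = -2197 lb.
ΣF_x = 0: no horizontal applied forces, so A_x = 0.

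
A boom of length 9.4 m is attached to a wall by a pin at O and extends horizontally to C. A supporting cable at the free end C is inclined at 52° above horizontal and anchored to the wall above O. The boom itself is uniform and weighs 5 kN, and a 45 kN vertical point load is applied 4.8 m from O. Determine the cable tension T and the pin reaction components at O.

T = 32.33 kN, O_x = 19.91 kN, O_y = 24.52 kN

ΣM about O: T·sin52°·9.4 − 5·4.7 − 45·4.8 = 0 → T = 239.5/(9.4·0.788011) = 32.333 ≈ 32.33 kN.
ΣF_x = 0: O_x − T·cos52° = 0 → O_x = 32.333 × 0.615661 = 19.91 kN.
ΣF_y = 0: O_y + T·sin52° − 5 − 45 = 0 → O_y = 50 − 32.333 × 0.788011 = 24.52 kN.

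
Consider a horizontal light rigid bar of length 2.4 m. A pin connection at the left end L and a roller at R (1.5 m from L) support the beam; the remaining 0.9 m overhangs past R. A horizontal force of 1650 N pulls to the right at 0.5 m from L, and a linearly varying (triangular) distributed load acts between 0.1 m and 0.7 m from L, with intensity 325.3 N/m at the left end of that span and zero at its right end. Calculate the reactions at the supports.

L_x = -1650 N, L_y = 78.07 N, R_y = 19.52 N

Resultant of the triangular load: ½ × 325.3 × 0.6 = 97.59 N, acting at 0.3 m from L (one-third of the span from the peak).
Moments about L: R_y·1.5 − (½·325.3·0.6)·0.3 = 0 → R_y = 29.277/1.5 = 19.518 ≈ 19.52 N.
ΣF_y = 0: L_y + 19.518 − ½·325.3·0.6 = 0 → L_y = 78.07 N.
ΣF_x = 0: L_x + 1650 = 0 → L_x = -1650 N.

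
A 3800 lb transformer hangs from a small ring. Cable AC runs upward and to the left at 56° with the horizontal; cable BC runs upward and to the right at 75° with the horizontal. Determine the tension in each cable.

T_AC = 1303 lb, T_BC = 2816 lb

ΣF_x = 0: −T_AC·cos56° + T_BC·cos75° = 0 → T_BC = 2.16056·T_AC.
ΣF_y = 0: T_AC·sin56° + T_BC·sin75° = 3800.
Substitute: T_AC·(0.829038 + 2.16056·0.965926) = 3800 → T_AC = 1303.16 ≈ 1303 lb.
Then T_BC = 2.16056 × 1303.16 = 2816 lb.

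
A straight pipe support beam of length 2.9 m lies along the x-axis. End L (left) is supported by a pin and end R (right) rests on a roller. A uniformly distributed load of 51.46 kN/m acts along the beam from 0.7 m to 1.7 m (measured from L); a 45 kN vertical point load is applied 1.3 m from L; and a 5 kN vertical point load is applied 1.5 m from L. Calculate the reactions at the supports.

Resultant of the distributed load: 51.46 × 1 = 51.46 kN at 1.2 m from L.
Taking moments about L: R_y·2.9 − (51.46·1)·1.2 − 45·1.3 − 5·1.5 = 0 → R_y = 127.752/2.9 = 44.0524 ≈ 44.05 kN.
ΣF_y = 0: L_y + 44.0524 − 51.46·1 − 45 − 5 = 0 → L_y = 57.41 kN.
ΣF_x = 0: no horizontal applied forces, so L_x = 0.

L_x = 0, L_y = 57.41 kN, R_y = 44.05 kN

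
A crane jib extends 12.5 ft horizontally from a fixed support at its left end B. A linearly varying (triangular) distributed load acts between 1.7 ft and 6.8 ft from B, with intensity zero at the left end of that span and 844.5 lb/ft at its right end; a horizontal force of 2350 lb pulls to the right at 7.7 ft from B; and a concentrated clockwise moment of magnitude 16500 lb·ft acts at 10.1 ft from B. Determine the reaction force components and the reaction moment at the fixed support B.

B_x = -2350 lb, B_y = 2153 lb, M_B = 27480 lb·ft

Resultant of the triangular load: ½ × 844.5 × 5.1 = 2153.475 lb, acting at 5.1 ft from B (one-third of the span from the peak).
ΣF_x = 0: B_x + 2350 = 0 → B_x = -2350 lb.
ΣF_y = 0: B_y − ½·844.5·5.1 = 0 → B_y = 2153 lb.
ΣM about B: M_B − (½·844.5·5.1)·5.1 − 16500 = 0 → M_B = 27480 lb·ft.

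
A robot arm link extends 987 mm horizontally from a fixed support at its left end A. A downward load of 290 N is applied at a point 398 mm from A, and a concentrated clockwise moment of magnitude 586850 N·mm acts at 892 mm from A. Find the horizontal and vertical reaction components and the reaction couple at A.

A_x = 0, A_y = 290.0 N, M_A = 702300 N·mm

ΣF_x = 0: A_x = 0.
ΣF_y = 0: A_y − 290 = 0 → A_y = 290.0 N.
ΣM about A: M_A − 290·398 − 586850 = 0 → M_A = 702300 N·mm.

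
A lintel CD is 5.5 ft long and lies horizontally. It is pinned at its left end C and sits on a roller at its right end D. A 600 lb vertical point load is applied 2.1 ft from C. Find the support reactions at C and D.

C_x = 0, C_y = 370.9 lb, D_y = 229.1 lb

Moments about C: D_y·5.5 − 600·2.1 = 0 → D_y = 1260/5.5 = 229.091 ≈ 229.1 lb.
ΣF_y = 0: C_y + 229.091 − 600 = 0 → C_y = 370.9 lb.
ΣF_x = 0: no horizontal applied forces, so C_x = 0.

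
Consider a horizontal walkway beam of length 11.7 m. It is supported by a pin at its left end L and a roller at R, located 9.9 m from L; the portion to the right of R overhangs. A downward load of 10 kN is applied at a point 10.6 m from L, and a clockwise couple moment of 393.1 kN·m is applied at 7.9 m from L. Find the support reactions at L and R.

ΣM about L: R_y·9.9 − 10·10.6 − 393.1 = 0 → R_y = 499.1/9.9 = 50.4141 ≈ 50.41 kN.
ΣF_y = 0: L_y + 50.4141 − 10 = 0 → L_y = -40.41 kN.
ΣF_x = 0: no horizontal applied forces, so L_x = 0.

L_x = 0, L_y = -40.41 kN, R_y = 50.41 kN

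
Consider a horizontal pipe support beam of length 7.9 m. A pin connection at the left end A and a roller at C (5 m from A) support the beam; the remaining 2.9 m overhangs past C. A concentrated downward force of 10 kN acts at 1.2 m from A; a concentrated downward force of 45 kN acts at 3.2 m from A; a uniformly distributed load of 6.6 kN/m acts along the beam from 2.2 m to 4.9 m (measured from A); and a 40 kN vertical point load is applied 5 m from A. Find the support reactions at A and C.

A_x = 0, A_y = 28.97 kN, C_y = 83.85 kN

Resultant of the distributed load: 6.6 × 2.7 = 17.82 kN at 3.55 m from A.
Taking moments about A: C_y·5 − 10·1.2 − 45·3.2 − (6.6·2.7)·3.55 − 40·5 = 0 → C_y = 419.261/5 = 83.8522 ≈ 83.85 kN.
ΣF_y = 0: A_y + 83.8522 − 10 − 45 − 6.6·2.7 − 40 = 0 → A_y = 28.97 kN.
ΣF_x = 0: no horizontal applied forces, so A_x = 0.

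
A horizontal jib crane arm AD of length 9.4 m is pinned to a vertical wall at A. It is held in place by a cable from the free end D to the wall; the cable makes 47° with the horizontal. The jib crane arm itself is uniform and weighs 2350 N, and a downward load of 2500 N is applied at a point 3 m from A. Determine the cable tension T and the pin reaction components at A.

T = 2698 N, A_x = 1840 N, A_y = 2877 N

ΣM about A: T·sin47°·9.4 − 2350·4.7 − 2500·3 = 0 → T = 18545/(9.4·0.731354) = 2697.56 ≈ 2698 N.
ΣF_x = 0: A_x − T·cos47° = 0 → A_x = 2697.56 × 0.681998 = 1840 N.
ΣF_y = 0: A_y + T·sin47° − 2350 − 2500 = 0 → A_y = 4850 − 2697.56 × 0.731354 = 2877 N.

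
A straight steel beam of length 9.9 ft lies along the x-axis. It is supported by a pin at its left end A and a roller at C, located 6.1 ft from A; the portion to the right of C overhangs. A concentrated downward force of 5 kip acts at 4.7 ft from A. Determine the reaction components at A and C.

Moments about A: C_y·6.1 − 5·4.7 = 0 → C_y = 23.5/6.1 = 3.85246 ≈ 3.852 kip.
ΣF_y = 0: A_y + 3.85246 − 5 = 0 → A_y = 1.148 kip.
ΣF_x = 0: no horizontal applied forces, so A_x = 0.

A_x = 0, A_y = 1.148 kip, C_y = 3.852 kip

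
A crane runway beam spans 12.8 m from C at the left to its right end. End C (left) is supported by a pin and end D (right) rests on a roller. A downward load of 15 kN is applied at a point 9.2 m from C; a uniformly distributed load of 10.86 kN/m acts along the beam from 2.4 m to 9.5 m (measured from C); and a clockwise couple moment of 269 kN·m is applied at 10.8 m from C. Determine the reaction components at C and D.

Resultant of the distributed load: 10.86 × 7.1 = 77.106 kN at 5.95 m from C.
Taking moments about C: D_y·12.8 − 15·9.2 − (10.86·7.1)·5.95 − 269 = 0 → D_y = 865.7807/12.8 = 67.6391 ≈ 67.64 kN.
ΣF_y = 0: C_y + 67.6391 − 15 − 10.86·7.1 = 0 → C_y = 24.47 kN.
ΣF_x = 0: no horizontal applied forces, so C_x = 0.

C_x = 0, C_y = 24.47 kN, D_y = 67.64 kN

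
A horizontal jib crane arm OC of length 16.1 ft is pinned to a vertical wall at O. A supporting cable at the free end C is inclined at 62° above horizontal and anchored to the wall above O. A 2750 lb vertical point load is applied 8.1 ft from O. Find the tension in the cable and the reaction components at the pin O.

ΣM about O: T·sin62°·16.1 − 2750·8.1 = 0 → T = 22275/(16.1·0.882948) = 1566.96 ≈ 1567 lb.
ΣF_x = 0: O_x − T·cos62° = 0 → O_x = 1566.96 × 0.469472 = 735.6 lb.
ΣF_y = 0: O_y + T·sin62° − 2750 = 0 → O_y = 2750 − 1566.96 × 0.882948 = 1366 lb.

T = 1567 lb, O_x = 735.6 lb, O_y = 1366 lb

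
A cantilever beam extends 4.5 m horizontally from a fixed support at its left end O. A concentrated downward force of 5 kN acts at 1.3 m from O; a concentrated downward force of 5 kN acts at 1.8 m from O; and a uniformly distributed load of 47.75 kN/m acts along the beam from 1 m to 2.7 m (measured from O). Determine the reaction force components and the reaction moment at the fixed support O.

Resultant of the distributed load: 47.75 × 1.7 = 81.175 kN at 1.85 m from O.
ΣF_x = 0: O_x = 0.
ΣF_y = 0: O_y − 5 − 5 − 47.75·1.7 = 0 → O_y = 91.18 kN.
ΣM about O: M_O − 5·1.3 − 5·1.8 − (47.75·1.7)·1.85 = 0 → M_O = 165.7 kN·m.

O_x = 0, O_y = 91.18 kN, M_O = 165.7 kN·m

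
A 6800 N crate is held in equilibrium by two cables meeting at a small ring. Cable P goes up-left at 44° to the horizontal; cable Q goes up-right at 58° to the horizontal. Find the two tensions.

T_P = 3684 N, T_Q = 5001 N

ΣF_x = 0: −T_P·cos44° + T_Q·cos58° = 0 → T_Q = 1.35745·T_P.
ΣF_y = 0: T_P·sin44° + T_Q·sin58° = 6800.
Substitute: T_P·(0.694658 + 1.35745·0.848048) = 6800 → T_P = 3683.96 ≈ 3684 N.
Then T_Q = 1.35745 × 3683.96 = 5001 N.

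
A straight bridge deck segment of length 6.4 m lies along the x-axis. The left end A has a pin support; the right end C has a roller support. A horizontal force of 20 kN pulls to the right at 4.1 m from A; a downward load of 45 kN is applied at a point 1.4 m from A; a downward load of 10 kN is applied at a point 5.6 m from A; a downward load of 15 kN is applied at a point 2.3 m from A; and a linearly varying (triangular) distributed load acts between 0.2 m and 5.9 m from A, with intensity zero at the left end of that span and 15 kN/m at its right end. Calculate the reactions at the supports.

A_x = -20.00 kN, A_y = 62.05 kN, C_y = 50.70 kN

Resultant of the triangular load: ½ × 15 × 5.7 = 42.75 kN, acting at 4 m from A (one-third of the span from the peak).
ΣM about A: C_y·6.4 − 45·1.4 − 10·5.6 − 15·2.3 − (½·15·5.7)·4 = 0 → C_y = 324.5/6.4 = 50.7031 ≈ 50.70 kN.
ΣF_y = 0: A_y + 50.7031 − 45 − 10 − 15 − ½·15·5.7 = 0 → A_y = 62.05 kN.
ΣF_x = 0: A_x + 20 = 0 → A_x = -20.00 kN.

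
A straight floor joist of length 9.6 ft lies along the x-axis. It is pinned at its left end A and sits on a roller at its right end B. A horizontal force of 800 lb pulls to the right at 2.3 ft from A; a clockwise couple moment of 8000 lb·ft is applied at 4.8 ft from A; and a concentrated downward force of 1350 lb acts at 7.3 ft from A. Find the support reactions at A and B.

Moments about A: B_y·9.6 − 8000 − 1350·7.3 = 0 → B_y = 17855/9.6 = 1859.9 ≈ 1860 lb.
ΣF_y = 0: A_y + 1859.9 − 1350 = 0 → A_y = -509.9 lb.
ΣF_x = 0: A_x + 800 = 0 → A_x = -800.0 lb.

A_x = -800.0 lb, A_y = -509.9 lb, B_y = 1860 lb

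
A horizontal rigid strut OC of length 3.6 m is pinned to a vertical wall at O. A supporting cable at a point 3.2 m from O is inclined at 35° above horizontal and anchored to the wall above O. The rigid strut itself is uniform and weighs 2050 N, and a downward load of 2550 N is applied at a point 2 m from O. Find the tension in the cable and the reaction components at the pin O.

ΣM about O: T·sin35°·3.2 − 2050·1.8 − 2550·2 = 0 → T = 8790/(3.2·0.573576) = 4789.03 ≈ 4789 N.
ΣF_x = 0: O_x − T·cos35° = 0 → O_x = 4789.03 × 0.819152 = 3923 N.
ΣF_y = 0: O_y + T·sin35° − 2050 − 2550 = 0 → O_y = 4600 − 4789.03 × 0.573576 = 1853 N.

T = 4789 N, O_x = 3923 N, O_y = 1853 N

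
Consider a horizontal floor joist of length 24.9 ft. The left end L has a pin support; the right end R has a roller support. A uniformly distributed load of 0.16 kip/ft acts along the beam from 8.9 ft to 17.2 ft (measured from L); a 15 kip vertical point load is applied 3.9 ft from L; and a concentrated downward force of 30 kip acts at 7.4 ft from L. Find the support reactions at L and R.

Resultant of the distributed load: 0.16 × 8.3 = 1.328 kip at 13.05 ft from L.
Taking moments about L: R_y·24.9 − (0.16·8.3)·13.05 − 15·3.9 − 30·7.4 = 0 → R_y = 297.8304/24.9 = 11.9611 ≈ 11.96 kip.
ΣF_y = 0: L_y + 11.9611 − 0.16·8.3 − 15 − 30 = 0 → L_y = 34.37 kip.
ΣF_x = 0: no horizontal applied forces, so L_x = 0.

L_x = 0, L_y = 34.37 kip, R_y = 11.96 kip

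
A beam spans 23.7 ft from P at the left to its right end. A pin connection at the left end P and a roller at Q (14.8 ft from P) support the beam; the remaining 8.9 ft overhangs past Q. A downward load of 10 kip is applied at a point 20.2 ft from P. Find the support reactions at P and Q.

P_x = 0, P_y = -3.649 kip, Q_y = 13.65 kip

ΣM about P: Q_y·14.8 − 10·20.2 = 0 → Q_y = 202/14.8 = 13.6486 ≈ 13.65 kip.
ΣF_y = 0: P_y + 13.6486 − 10 = 0 → P_y = -3.649 kip.
ΣF_x = 0: no horizontal applied forces, so P_x = 0.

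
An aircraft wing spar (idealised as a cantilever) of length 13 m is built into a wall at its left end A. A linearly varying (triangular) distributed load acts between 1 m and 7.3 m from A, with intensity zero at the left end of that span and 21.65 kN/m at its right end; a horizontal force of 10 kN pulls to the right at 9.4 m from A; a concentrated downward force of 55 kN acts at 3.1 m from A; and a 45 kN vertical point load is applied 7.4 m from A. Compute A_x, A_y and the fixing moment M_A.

A_x = -10.00 kN, A_y = 168.2 kN, M_A = 858.1 kN·m

Resultant of the triangular load: ½ × 21.65 × 6.3 = 68.1975 kN, acting at 5.2 m from A (one-third of the span from the peak).
ΣF_x = 0: A_x + 10 = 0 → A_x = -10.00 kN.
ΣF_y = 0: A_y − ½·21.65·6.3 − 55 − 45 = 0 → A_y = 168.2 kN.
ΣM about A: M_A − (½·21.65·6.3)·5.2 − 55·3.1 − 45·7.4 = 0 → M_A = 858.1 kN·m.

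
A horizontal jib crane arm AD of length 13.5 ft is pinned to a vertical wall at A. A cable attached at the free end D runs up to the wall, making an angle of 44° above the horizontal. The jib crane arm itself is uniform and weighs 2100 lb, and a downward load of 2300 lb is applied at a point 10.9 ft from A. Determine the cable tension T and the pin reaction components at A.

ΣM about A: T·sin44°·13.5 − 2100·6.75 − 2300·10.9 = 0 → T = 39245/(13.5·0.694658) = 4184.85 ≈ 4185 lb.
ΣF_x = 0: A_x − T·cos44° = 0 → A_x = 4184.85 × 0.71934 = 3010 lb.
ΣF_y = 0: A_y + T·sin44° − 2100 − 2300 = 0 → A_y = 4400 − 4184.85 × 0.694658 = 1493 lb.

T = 4185 lb, A_x = 3010 lb, A_y = 1493 lb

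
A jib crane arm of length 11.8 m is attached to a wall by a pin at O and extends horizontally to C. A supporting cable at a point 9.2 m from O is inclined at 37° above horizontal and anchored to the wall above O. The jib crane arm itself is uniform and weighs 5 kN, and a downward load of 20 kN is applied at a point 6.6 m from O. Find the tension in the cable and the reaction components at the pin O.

T = 29.17 kN, O_x = 23.30 kN, O_y = 7.446 kN

ΣM about O: T·sin37°·9.2 − 5·5.9 − 20·6.6 = 0 → T = 161.5/(9.2·0.601815) = 29.169 ≈ 29.17 kN.
ΣF_x = 0: O_x − T·cos37° = 0 → O_x = 29.169 × 0.798636 = 23.30 kN.
ΣF_y = 0: O_y + T·sin37° − 5 − 20 = 0 → O_y = 25 − 29.169 × 0.601815 = 7.446 kN.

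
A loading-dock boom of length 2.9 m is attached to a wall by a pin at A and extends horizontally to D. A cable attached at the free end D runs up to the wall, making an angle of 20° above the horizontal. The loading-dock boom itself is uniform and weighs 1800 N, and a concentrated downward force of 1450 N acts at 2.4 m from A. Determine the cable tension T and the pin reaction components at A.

T = 6140 N, A_x = 5770 N, A_y = 1150 N

ΣM about A: T·sin20°·2.9 − 1800·1.45 − 1450·2.4 = 0 → T = 6090/(2.9·0.34202) = 6139.99 ≈ 6140 N.
ΣF_x = 0: A_x − T·cos20° = 0 → A_x = 6139.99 × 0.939693 = 5770 N.
ΣF_y = 0: A_y + T·sin20° − 1800 − 1450 = 0 → A_y = 3250 − 6139.99 × 0.34202 = 1150 N.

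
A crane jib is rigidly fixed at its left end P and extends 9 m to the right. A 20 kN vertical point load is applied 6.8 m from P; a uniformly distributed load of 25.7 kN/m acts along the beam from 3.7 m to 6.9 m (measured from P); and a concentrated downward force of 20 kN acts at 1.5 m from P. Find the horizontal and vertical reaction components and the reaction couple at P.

P_x = 0, P_y = 122.2 kN, M_P = 601.9 kN·m

Resultant of the distributed load: 25.7 × 3.2 = 82.24 kN at 5.3 m from P.
ΣF_x = 0: P_x = 0.
ΣF_y = 0: P_y − 20 − 25.7·3.2 − 20 = 0 → P_y = 122.2 kN.
ΣM about P: M_P − 20·6.8 − (25.7·3.2)·5.3 − 20·1.5 = 0 → M_P = 601.9 kN·m.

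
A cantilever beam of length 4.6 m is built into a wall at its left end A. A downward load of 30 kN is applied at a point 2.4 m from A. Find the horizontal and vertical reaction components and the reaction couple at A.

A_x = 0, A_y = 30.00 kN, M_A = 72.00 kN·m

ΣF_x = 0: A_x = 0.
ΣF_y = 0: A_y − 30 = 0 → A_y = 30.00 kN.
ΣM about A: M_A − 30·2.4 = 0 → M_A = 72.00 kN·m.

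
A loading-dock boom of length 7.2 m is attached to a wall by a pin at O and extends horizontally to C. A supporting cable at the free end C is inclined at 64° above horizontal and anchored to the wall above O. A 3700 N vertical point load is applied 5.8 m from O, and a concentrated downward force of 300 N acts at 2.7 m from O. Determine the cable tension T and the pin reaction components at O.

T = 3441 N, O_x = 1509 N, O_y = 906.9 N

ΣM about O: T·sin64°·7.2 − 3700·5.8 − 300·2.7 = 0 → T = 22270/(7.2·0.898794) = 3441.34 ≈ 3441 N.
ΣF_x = 0: O_x − T·cos64° = 0 → O_x = 3441.34 × 0.438371 = 1509 N.
ΣF_y = 0: O_y + T·sin64° − 3700 − 300 = 0 → O_y = 4000 − 3441.34 × 0.898794 = 906.9 N.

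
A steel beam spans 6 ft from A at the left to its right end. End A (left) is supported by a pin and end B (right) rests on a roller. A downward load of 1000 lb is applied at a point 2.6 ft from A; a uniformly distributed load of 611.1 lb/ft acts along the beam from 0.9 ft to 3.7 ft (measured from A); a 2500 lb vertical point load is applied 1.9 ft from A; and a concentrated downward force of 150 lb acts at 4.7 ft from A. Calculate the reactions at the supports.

Resultant of the distributed load: 611.1 × 2.8 = 1711.08 lb at 2.3 ft from A.
Taking moments about A: B_y·6 − 1000·2.6 − (611.1·2.8)·2.3 − 2500·1.9 − 150·4.7 = 0 → B_y = 11990.484/6 = 1998.41 ≈ 1998 lb.
ΣF_y = 0: A_y + 1998.41 − 1000 − 611.1·2.8 − 2500 − 150 = 0 → A_y = 3363 lb.
ΣF_x = 0: no horizontal applied forces, so A_x = 0.

A_x = 0, A_y = 3363 lb, B_y = 1998 lb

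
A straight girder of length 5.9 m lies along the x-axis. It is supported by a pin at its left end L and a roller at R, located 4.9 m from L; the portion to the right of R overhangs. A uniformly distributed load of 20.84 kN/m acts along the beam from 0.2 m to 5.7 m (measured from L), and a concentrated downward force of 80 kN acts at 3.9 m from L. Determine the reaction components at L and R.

Resultant of the distributed load: 20.84 × 5.5 = 114.62 kN at 2.95 m from L.
Moments about L: R_y·4.9 − (20.84·5.5)·2.95 − 80·3.9 = 0 → R_y = 650.129/4.9 = 132.679 ≈ 132.7 kN.
ΣF_y = 0: L_y + 132.679 − 20.84·5.5 − 80 = 0 → L_y = 61.94 kN.
ΣF_x = 0: no horizontal applied forces, so L_x = 0.

L_x = 0, L_y = 61.94 kN, R_y = 132.7 kN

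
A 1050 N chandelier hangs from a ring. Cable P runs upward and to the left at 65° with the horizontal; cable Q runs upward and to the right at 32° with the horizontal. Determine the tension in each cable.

ΣF_x = 0: −T_P·cos65° + T_Q·cos32° = 0 → T_Q = 0.498342·T_P.
ΣF_y = 0: T_P·sin65° + T_Q·sin32° = 1050.
Substitute: T_P·(0.906308 + 0.498342·0.529919) = 1050 → T_P = 897.138 ≈ 897.1 N.
Then T_Q = 0.498342 × 897.138 = 447.1 N.

T_P = 897.1 N, T_Q = 447.1 N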